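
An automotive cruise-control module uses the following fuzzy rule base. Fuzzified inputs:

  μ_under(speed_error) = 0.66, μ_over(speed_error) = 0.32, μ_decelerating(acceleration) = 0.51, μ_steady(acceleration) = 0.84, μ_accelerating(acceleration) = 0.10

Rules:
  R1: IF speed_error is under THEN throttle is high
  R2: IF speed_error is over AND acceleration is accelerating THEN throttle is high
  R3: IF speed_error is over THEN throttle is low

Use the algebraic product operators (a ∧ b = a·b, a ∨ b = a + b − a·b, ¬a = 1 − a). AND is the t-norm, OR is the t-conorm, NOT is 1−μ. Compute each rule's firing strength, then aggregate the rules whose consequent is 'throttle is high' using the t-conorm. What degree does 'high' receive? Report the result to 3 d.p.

0.671

R1: under=0.66 → w = 0.6600
R2: over=0.32, accelerating=0.10; AND[a·b] → w = 0.0320
R3: over=0.32 → w = 0.3200
Rules with consequent 'high': {R1, R2} → strengths 0.6600, 0.0320
Aggregate via t-conorm [a + b − a·b]: 0.6709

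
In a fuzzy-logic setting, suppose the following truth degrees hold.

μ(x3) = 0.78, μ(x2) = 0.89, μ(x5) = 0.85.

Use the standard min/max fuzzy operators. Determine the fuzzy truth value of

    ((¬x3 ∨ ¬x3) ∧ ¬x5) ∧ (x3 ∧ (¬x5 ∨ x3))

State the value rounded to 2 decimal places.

¬x3 = 1 − 0.78 = 0.22
¬x3 = 1 − 0.78 = 0.22
¬x3 ∨ ¬x3 = max(a, b) on (0.22, 0.22) = 0.22
¬x5 = 1 − 0.85 = 0.15
(¬x3 ∨ ¬x3) ∧ ¬x5 = min(a, b) on (0.22, 0.15) = 0.15
¬x5 = 1 − 0.85 = 0.15
¬x5 ∨ x3 = max(a, b) on (0.15, 0.78) = 0.78
x3 ∧ (¬x5 ∨ x3) = min(a, b) on (0.78, 0.78) = 0.78
((¬x3 ∨ ¬x3) ∧ ¬x5) ∧ (x3 ∧ (¬x5 ∨ x3)) = min(a, b) on (0.15, 0.78) = 0.15

0.15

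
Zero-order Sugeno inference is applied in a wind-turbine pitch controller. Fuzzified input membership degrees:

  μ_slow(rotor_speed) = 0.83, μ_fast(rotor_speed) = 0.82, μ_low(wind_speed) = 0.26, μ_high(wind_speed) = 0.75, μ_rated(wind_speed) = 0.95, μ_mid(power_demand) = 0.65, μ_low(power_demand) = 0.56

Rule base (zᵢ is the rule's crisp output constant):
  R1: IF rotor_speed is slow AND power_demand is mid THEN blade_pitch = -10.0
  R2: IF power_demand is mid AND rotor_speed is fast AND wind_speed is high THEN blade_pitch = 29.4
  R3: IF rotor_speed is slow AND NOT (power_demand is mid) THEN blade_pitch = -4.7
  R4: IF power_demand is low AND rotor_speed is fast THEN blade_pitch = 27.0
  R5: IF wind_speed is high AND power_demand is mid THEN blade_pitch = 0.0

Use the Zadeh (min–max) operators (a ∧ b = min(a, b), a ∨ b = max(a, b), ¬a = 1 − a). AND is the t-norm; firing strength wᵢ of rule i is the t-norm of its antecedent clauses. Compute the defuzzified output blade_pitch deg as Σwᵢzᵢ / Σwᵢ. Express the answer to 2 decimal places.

R1 (z=-10.0): slow=0.83, mid=0.65; AND[min(a, b)] → w = 0.65
R2 (z=29.4): mid=0.65, fast=0.82, high=0.75; AND[min(a, b)] → w = 0.65
R3 (z=-4.7): slow=0.83, ¬mid=1−0.65=0.35; AND[min(a, b)] → w = 0.35
R4 (z=27.0): low=0.56, fast=0.82; AND[min(a, b)] → w = 0.56
R5 (z=0.0): high=0.75, mid=0.65; AND[min(a, b)] → w = 0.65
Weighted average = (0.65·-10.0 + 0.65·29.4 + 0.35·-4.7 + 0.56·27.0 + 0.65·0.0) / (0.65 + 0.65 + 0.35 + 0.56 + 0.65)
  = 26.0850 / 2.8600 = 9.12

9.12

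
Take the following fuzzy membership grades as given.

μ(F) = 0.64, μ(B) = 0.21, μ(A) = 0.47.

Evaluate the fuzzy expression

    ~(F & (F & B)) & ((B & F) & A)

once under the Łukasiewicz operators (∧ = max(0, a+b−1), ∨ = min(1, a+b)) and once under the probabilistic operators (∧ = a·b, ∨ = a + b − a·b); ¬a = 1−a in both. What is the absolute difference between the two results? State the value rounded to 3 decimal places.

0.058

Under Łukasiewicz:
  F & B = max(0, a+b−1) on (0.64, 0.21) = 0.00
  F & (F & B) = max(0, a+b−1) on (0.64, 0.00) = 0.00
  ~(F & (F & B)) = 1 − 0.00 = 1.00
  B & F = max(0, a+b−1) on (0.21, 0.64) = 0.00
  (B & F) & A = max(0, a+b−1) on (0.00, 0.47) = 0.00
  ~(F & (F & B)) & ((B & F) & A) = max(0, a+b−1) on (1.00, 0.00) = 0.00
  → value = 0.0000
Under probabilistic:
  F & B = a·b on (0.6400, 0.2100) = 0.1344
  F & (F & B) = a·b on (0.6400, 0.1344) = 0.0860
  ~(F & (F & B)) = 1 − 0.0860 = 0.9140
  B & F = a·b on (0.2100, 0.6400) = 0.1344
  (B & F) & A = a·b on (0.1344, 0.4700) = 0.0632
  ~(F & (F & B)) & ((B & F) & A) = a·b on (0.9140, 0.0632) = 0.0577
  → value = 0.0577
|0.0000 − 0.0577| = 0.058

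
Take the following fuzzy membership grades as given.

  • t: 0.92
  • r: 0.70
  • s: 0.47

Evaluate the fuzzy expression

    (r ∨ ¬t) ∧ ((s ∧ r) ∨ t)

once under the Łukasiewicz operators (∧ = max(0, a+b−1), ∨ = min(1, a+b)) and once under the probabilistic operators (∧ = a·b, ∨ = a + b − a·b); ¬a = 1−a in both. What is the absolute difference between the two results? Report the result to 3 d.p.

0.095

Under Łukasiewicz:
  ¬t = 1 − 0.92 = 0.08
  r ∨ ¬t = min(1, a+b) on (0.70, 0.08) = 0.78
  s ∧ r = max(0, a+b−1) on (0.47, 0.70) = 0.17
  (s ∧ r) ∨ t = min(1, a+b) on (0.17, 0.92) = 1.00
  (r ∨ ¬t) ∧ ((s ∧ r) ∨ t) = max(0, a+b−1) on (0.78, 1.00) = 0.78
  → value = 0.7800
Under probabilistic:
  ¬t = 1 − 0.9200 = 0.0800
  r ∨ ¬t = a + b − a·b on (0.7000, 0.0800) = 0.7240
  s ∧ r = a·b on (0.4700, 0.7000) = 0.3290
  (s ∧ r) ∨ t = a + b − a·b on (0.3290, 0.9200) = 0.9463
  (r ∨ ¬t) ∧ ((s ∧ r) ∨ t) = a·b on (0.7240, 0.9463) = 0.6851
  → value = 0.6851
|0.7800 − 0.6851| = 0.095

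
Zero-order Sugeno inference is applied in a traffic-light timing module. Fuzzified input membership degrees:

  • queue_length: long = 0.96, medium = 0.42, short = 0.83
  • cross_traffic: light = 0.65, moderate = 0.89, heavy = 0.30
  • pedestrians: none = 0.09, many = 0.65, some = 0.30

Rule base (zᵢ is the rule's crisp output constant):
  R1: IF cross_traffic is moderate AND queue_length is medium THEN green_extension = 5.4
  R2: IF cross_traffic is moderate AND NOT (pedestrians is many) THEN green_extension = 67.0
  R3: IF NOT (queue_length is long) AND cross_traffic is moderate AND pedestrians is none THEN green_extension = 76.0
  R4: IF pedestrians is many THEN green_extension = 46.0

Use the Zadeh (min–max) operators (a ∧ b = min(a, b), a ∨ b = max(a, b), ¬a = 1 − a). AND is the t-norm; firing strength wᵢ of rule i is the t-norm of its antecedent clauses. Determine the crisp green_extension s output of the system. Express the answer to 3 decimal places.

40.177

R1 (z=5.4): moderate=0.89, medium=0.42; AND[min(a, b)] → w = 0.42
R2 (z=67.0): moderate=0.89, ¬many=1−0.65=0.35; AND[min(a, b)] → w = 0.35
R3 (z=76.0): ¬long=1−0.96=0.04, moderate=0.89, none=0.09; AND[min(a, b)] → w = 0.04
R4 (z=46.0): many=0.65 → w = 0.65
Weighted average = (0.42·5.4 + 0.35·67.0 + 0.04·76.0 + 0.65·46.0) / (0.42 + 0.35 + 0.04 + 0.65)
  = 58.6580 / 1.4600 = 40.177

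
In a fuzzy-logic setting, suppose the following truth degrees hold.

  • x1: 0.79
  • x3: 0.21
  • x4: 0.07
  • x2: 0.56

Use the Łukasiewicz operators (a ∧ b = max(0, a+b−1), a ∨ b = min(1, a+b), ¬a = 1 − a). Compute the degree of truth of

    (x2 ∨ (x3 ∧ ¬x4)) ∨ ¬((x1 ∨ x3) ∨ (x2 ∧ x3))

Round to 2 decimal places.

0.70

¬x4 = 1 − 0.07 = 0.93
x3 ∧ ¬x4 = max(0, a+b−1) on (0.21, 0.93) = 0.14
x2 ∨ (x3 ∧ ¬x4) = min(1, a+b) on (0.56, 0.14) = 0.70
x1 ∨ x3 = min(1, a+b) on (0.79, 0.21) = 1.00
x2 ∧ x3 = max(0, a+b−1) on (0.56, 0.21) = 0.00
(x1 ∨ x3) ∨ (x2 ∧ x3) = min(1, a+b) on (1.00, 0.00) = 1.00
¬((x1 ∨ x3) ∨ (x2 ∧ x3)) = 1 − 1.00 = 0.00
(x2 ∨ (x3 ∧ ¬x4)) ∨ ¬((x1 ∨ x3) ∨ (x2 ∧ x3)) = min(1, a+b) on (0.70, 0.00) = 0.70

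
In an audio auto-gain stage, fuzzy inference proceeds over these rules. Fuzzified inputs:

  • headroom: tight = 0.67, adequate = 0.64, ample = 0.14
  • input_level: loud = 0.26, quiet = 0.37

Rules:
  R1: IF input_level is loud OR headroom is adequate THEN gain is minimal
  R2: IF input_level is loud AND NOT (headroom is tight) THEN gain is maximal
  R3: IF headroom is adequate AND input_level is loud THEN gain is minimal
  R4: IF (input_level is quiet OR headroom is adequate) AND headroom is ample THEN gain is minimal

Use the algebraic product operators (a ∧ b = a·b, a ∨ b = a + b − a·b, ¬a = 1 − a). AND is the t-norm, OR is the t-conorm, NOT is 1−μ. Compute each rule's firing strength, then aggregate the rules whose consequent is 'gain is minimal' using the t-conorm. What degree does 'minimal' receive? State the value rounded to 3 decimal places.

0.802

R1: loud=0.26, adequate=0.64; OR[a + b − a·b] → w = 0.7336
R2: loud=0.26, ¬tight=1−0.67=0.33; AND[a·b] → w = 0.0858
R3: adequate=0.64, loud=0.26; AND[a·b] → w = 0.1664
R4: (quiet=0.37 OR adequate=0.64) = 0.7732; AND[a·b] with ample=0.14 → w = 0.1082
Rules with consequent 'minimal': {R1, R3, R4} → strengths 0.7336, 0.1664, 0.1082
Aggregate via t-conorm [a + b − a·b]: 0.8020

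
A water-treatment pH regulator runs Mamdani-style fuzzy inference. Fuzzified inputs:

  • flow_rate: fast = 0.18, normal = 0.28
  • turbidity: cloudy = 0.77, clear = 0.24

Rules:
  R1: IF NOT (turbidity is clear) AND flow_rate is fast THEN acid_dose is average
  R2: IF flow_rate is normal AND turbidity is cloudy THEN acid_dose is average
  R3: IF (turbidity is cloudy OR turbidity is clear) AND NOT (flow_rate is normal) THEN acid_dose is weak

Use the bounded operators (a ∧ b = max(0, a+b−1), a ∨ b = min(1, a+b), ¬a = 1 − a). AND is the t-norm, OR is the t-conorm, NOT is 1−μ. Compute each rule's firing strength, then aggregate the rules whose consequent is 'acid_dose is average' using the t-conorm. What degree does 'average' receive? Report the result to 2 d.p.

0.05

R1: ¬clear=1−0.24=0.76, fast=0.18; AND[max(0, a+b−1)] → w = 0.00
R2: normal=0.28, cloudy=0.77; AND[max(0, a+b−1)] → w = 0.05
R3: (cloudy=0.77 OR clear=0.24) = 1.00; AND[max(0, a+b−1)] with ¬normal=1−0.28=0.72 → w = 0.72
Rules with consequent 'average': {R1, R2} → strengths 0.00, 0.05
Aggregate via t-conorm [min(1, a+b)]: 0.05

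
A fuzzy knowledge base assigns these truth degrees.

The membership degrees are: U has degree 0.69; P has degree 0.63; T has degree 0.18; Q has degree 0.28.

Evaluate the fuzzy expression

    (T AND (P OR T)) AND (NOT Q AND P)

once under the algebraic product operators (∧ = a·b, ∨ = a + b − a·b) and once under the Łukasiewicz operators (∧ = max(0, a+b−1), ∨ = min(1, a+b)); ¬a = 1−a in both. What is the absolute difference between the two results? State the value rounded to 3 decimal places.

Under algebraic product:
  P OR T = a + b − a·b on (0.6300, 0.1800) = 0.6966
  T AND (P OR T) = a·b on (0.1800, 0.6966) = 0.1254
  NOT Q = 1 − 0.2800 = 0.7200
  NOT Q AND P = a·b on (0.7200, 0.6300) = 0.4536
  (T AND (P OR T)) AND (NOT Q AND P) = a·b on (0.1254, 0.4536) = 0.0569
  → value = 0.0569
Under Łukasiewicz:
  P OR T = min(1, a+b) on (0.63, 0.18) = 0.81
  T AND (P OR T) = max(0, a+b−1) on (0.18, 0.81) = 0.00
  NOT Q = 1 − 0.28 = 0.72
  NOT Q AND P = max(0, a+b−1) on (0.72, 0.63) = 0.35
  (T AND (P OR T)) AND (NOT Q AND P) = max(0, a+b−1) on (0.00, 0.35) = 0.00
  → value = 0.0000
|0.0569 − 0.0000| = 0.057

0.057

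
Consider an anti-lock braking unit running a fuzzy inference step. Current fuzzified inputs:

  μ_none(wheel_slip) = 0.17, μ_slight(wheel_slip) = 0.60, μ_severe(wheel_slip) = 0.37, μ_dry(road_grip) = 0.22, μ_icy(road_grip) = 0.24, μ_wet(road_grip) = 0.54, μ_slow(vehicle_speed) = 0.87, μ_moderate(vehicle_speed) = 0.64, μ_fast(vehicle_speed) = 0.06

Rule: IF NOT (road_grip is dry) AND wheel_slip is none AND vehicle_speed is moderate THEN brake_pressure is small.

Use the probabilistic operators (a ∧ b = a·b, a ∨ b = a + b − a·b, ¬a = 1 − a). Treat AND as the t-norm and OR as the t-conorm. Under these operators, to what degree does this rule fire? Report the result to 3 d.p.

0.085

firing strength: ¬dry=1−0.22=0.78, none=0.17, moderate=0.64; AND[a·b] → w = 0.0849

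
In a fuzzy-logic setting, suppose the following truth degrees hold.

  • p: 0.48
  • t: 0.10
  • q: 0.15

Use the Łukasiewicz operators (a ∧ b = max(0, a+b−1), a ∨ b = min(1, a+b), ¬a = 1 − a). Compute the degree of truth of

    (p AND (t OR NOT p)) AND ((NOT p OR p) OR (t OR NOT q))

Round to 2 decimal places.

0.10

NOT p = 1 − 0.48 = 0.52
t OR NOT p = min(1, a+b) on (0.10, 0.52) = 0.62
p AND (t OR NOT p) = max(0, a+b−1) on (0.48, 0.62) = 0.10
NOT p = 1 − 0.48 = 0.52
NOT p OR p = min(1, a+b) on (0.52, 0.48) = 1.00
NOT q = 1 − 0.15 = 0.85
t OR NOT q = min(1, a+b) on (0.10, 0.85) = 0.95
(NOT p OR p) OR (t OR NOT q) = min(1, a+b) on (1.00, 0.95) = 1.00
(p AND (t OR NOT p)) AND ((NOT p OR p) OR (t OR NOT q)) = max(0, a+b−1) on (0.10, 1.00) = 0.10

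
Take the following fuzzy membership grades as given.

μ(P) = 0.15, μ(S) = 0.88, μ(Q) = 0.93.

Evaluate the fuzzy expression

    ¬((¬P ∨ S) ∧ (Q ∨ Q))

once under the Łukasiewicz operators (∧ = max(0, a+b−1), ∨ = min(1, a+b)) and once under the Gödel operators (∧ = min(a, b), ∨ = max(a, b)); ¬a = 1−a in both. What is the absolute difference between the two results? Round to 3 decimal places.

0.120

Under Łukasiewicz:
  ¬P = 1 − 0.15 = 0.85
  ¬P ∨ S = min(1, a+b) on (0.85, 0.88) = 1.00
  Q ∨ Q = min(1, a+b) on (0.93, 0.93) = 1.00
  (¬P ∨ S) ∧ (Q ∨ Q) = max(0, a+b−1) on (1.00, 1.00) = 1.00
  ¬((¬P ∨ S) ∧ (Q ∨ Q)) = 1 − 1.00 = 0.00
  → value = 0.0000
Under Gödel:
  ¬P = 1 − 0.15 = 0.85
  ¬P ∨ S = max(a, b) on (0.85, 0.88) = 0.88
  Q ∨ Q = max(a, b) on (0.93, 0.93) = 0.93
  (¬P ∨ S) ∧ (Q ∨ Q) = min(a, b) on (0.88, 0.93) = 0.88
  ¬((¬P ∨ S) ∧ (Q ∨ Q)) = 1 − 0.88 = 0.12
  → value = 0.1200
|0.0000 − 0.1200| = 0.120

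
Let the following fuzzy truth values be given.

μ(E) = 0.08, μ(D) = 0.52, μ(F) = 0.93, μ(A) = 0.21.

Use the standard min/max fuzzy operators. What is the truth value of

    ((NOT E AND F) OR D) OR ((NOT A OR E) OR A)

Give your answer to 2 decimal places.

0.92

NOT E = 1 − 0.08 = 0.92
NOT E AND F = min(a, b) on (0.92, 0.93) = 0.92
(NOT E AND F) OR D = max(a, b) on (0.92, 0.52) = 0.92
NOT A = 1 − 0.21 = 0.79
NOT A OR E = max(a, b) on (0.79, 0.08) = 0.79
(NOT A OR E) OR A = max(a, b) on (0.79, 0.21) = 0.79
((NOT E AND F) OR D) OR ((NOT A OR E) OR A) = max(a, b) on (0.92, 0.79) = 0.92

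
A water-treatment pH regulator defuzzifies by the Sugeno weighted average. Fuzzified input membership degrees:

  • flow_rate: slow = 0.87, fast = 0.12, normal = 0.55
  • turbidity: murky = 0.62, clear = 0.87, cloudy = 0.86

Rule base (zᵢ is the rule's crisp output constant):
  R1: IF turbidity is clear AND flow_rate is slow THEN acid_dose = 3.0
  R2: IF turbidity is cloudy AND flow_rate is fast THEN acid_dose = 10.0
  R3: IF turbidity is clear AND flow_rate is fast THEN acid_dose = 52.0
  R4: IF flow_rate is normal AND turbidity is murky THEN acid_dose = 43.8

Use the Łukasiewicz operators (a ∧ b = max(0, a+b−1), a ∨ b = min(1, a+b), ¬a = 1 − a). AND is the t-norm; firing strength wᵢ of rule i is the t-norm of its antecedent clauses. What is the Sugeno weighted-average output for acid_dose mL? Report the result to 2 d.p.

R1 (z=3.0): clear=0.87, slow=0.87; AND[max(0, a+b−1)] → w = 0.74
R2 (z=10.0): cloudy=0.86, fast=0.12; AND[max(0, a+b−1)] → w = 0.00
R3 (z=52.0): clear=0.87, fast=0.12; AND[max(0, a+b−1)] → w = 0.00
R4 (z=43.8): normal=0.55, murky=0.62; AND[max(0, a+b−1)] → w = 0.17
Weighted average = (0.74·3.0 + 0.00·10.0 + 0.00·52.0 + 0.17·43.8) / (0.74 + 0.00 + 0.00 + 0.17)
  = 9.6660 / 0.9100 = 10.62

10.62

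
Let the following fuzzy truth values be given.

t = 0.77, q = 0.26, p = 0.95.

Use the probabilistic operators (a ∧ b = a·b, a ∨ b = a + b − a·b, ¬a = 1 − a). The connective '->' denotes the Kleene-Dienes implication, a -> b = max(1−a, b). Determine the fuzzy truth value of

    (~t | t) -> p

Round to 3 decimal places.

~t = 1 − 0.7700 = 0.2300
~t | t = a + b − a·b on (0.2300, 0.7700) = 0.8229
(~t | t) -> p  [Kleene-Dienes: max(1−a, b)] with a=0.8229, b=0.9500 → 0.9500

0.950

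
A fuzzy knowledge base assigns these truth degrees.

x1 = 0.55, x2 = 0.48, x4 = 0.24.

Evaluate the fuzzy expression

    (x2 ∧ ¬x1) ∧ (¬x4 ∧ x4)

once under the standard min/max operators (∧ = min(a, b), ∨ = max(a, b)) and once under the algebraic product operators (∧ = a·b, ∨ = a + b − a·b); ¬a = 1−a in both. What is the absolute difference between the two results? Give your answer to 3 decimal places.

Under standard min/max:
  ¬x1 = 1 − 0.55 = 0.45
  x2 ∧ ¬x1 = min(a, b) on (0.48, 0.45) = 0.45
  ¬x4 = 1 − 0.24 = 0.76
  ¬x4 ∧ x4 = min(a, b) on (0.76, 0.24) = 0.24
  (x2 ∧ ¬x1) ∧ (¬x4 ∧ x4) = min(a, b) on (0.45, 0.24) = 0.24
  → value = 0.2400
Under algebraic product:
  ¬x1 = 1 − 0.5500 = 0.4500
  x2 ∧ ¬x1 = a·b on (0.4800, 0.4500) = 0.2160
  ¬x4 = 1 − 0.2400 = 0.7600
  ¬x4 ∧ x4 = a·b on (0.7600, 0.2400) = 0.1824
  (x2 ∧ ¬x1) ∧ (¬x4 ∧ x4) = a·b on (0.2160, 0.1824) = 0.0394
  → value = 0.0394
|0.2400 − 0.0394| = 0.201

0.201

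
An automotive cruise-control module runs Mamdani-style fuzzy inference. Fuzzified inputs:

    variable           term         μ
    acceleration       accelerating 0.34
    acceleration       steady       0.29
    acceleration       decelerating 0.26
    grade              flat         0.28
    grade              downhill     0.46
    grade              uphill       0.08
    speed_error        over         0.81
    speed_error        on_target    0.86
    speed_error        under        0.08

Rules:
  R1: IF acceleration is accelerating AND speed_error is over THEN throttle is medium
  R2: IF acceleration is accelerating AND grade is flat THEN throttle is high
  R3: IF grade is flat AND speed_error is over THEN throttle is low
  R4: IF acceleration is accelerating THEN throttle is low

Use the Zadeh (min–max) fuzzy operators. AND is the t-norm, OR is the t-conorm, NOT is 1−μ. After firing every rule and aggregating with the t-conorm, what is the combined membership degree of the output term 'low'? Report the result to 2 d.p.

0.34

R1: accelerating=0.34, over=0.81; AND[min(a, b)] → w = 0.34
R2: accelerating=0.34, flat=0.28; AND[min(a, b)] → w = 0.28
R3: flat=0.28, over=0.81; AND[min(a, b)] → w = 0.28
R4: accelerating=0.34 → w = 0.34
Rules with consequent 'low': {R3, R4} → strengths 0.28, 0.34
Aggregate via t-conorm [max(a, b)]: 0.34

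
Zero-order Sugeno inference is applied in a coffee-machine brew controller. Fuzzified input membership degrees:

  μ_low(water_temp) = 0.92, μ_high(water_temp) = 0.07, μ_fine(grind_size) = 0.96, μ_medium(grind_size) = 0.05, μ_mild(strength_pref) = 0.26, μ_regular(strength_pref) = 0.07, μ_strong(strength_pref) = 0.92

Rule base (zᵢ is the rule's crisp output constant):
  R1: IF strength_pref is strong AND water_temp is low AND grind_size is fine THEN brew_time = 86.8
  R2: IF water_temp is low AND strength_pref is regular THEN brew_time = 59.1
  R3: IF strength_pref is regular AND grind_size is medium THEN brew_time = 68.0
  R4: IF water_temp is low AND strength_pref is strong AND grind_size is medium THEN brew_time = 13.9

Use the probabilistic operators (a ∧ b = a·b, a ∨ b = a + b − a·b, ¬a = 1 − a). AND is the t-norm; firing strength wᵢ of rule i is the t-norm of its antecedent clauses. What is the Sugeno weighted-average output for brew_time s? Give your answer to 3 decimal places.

81.452

R1 (z=86.8): strong=0.92, low=0.92, fine=0.96; AND[a·b] → w = 0.8125
R2 (z=59.1): low=0.92, regular=0.07; AND[a·b] → w = 0.0644
R3 (z=68.0): regular=0.07, medium=0.05; AND[a·b] → w = 0.0035
R4 (z=13.9): low=0.92, strong=0.92, medium=0.05; AND[a·b] → w = 0.0423
Weighted average = (0.8125·86.8 + 0.0644·59.1 + 0.0035·68.0 + 0.0423·13.9) / (0.8125 + 0.0644 + 0.0035 + 0.0423)
  = 75.1611 / 0.9228 = 81.452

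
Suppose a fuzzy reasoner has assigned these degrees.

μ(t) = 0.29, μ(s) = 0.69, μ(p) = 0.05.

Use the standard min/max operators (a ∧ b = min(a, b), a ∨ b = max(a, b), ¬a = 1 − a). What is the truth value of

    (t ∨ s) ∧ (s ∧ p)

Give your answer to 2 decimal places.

t ∨ s = max(a, b) on (0.29, 0.69) = 0.69
s ∧ p = min(a, b) on (0.69, 0.05) = 0.05
(t ∨ s) ∧ (s ∧ p) = min(a, b) on (0.69, 0.05) = 0.05

0.05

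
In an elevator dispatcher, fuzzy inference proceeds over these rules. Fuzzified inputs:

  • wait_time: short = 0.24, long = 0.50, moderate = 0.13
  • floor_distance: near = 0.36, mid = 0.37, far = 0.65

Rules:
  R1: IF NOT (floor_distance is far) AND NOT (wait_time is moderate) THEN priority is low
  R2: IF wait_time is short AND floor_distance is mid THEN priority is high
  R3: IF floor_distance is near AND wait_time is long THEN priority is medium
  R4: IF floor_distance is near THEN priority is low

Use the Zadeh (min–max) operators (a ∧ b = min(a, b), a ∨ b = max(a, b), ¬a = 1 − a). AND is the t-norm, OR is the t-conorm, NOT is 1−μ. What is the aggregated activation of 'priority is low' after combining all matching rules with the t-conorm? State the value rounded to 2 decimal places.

R1: ¬far=1−0.65=0.35, ¬moderate=1−0.13=0.87; AND[min(a, b)] → w = 0.35
R2: short=0.24, mid=0.37; AND[min(a, b)] → w = 0.24
R3: near=0.36, long=0.50; AND[min(a, b)] → w = 0.36
R4: near=0.36 → w = 0.36
Rules with consequent 'low': {R1, R4} → strengths 0.35, 0.36
Aggregate via t-conorm [max(a, b)]: 0.36

0.36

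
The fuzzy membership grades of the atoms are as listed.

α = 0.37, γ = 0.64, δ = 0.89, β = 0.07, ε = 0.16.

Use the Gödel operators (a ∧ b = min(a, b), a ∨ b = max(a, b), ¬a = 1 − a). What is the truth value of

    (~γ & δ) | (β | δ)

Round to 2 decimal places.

0.89

~γ = 1 − 0.64 = 0.36
~γ & δ = min(a, b) on (0.36, 0.89) = 0.36
β | δ = max(a, b) on (0.07, 0.89) = 0.89
(~γ & δ) | (β | δ) = max(a, b) on (0.36, 0.89) = 0.89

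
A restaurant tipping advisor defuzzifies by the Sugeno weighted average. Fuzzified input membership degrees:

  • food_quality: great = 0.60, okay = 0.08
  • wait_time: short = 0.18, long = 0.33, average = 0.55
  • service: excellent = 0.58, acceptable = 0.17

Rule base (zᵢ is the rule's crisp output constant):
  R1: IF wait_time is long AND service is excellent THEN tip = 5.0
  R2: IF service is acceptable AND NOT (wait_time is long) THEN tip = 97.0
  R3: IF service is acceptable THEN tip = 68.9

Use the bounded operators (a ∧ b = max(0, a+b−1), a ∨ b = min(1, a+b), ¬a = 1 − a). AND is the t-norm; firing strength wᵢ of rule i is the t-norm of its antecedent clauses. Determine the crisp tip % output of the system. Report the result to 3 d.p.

R1 (z=5.0): long=0.33, excellent=0.58; AND[max(0, a+b−1)] → w = 0.00
R2 (z=97.0): acceptable=0.17, ¬long=1−0.33=0.67; AND[max(0, a+b−1)] → w = 0.00
R3 (z=68.9): acceptable=0.17 → w = 0.17
Weighted average = (0.00·5.0 + 0.00·97.0 + 0.17·68.9) / (0.00 + 0.00 + 0.17)
  = 11.7130 / 0.1700 = 68.900

68.900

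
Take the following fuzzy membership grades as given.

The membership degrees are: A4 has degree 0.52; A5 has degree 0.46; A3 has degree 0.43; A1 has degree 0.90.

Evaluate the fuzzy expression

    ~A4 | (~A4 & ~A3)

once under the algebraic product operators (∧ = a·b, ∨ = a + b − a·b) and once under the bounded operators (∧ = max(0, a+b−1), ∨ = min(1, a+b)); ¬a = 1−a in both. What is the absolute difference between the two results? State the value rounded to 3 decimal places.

0.092

Under algebraic product:
  ~A4 = 1 − 0.5200 = 0.4800
  ~A4 = 1 − 0.5200 = 0.4800
  ~A3 = 1 − 0.4300 = 0.5700
  ~A4 & ~A3 = a·b on (0.4800, 0.5700) = 0.2736
  ~A4 | (~A4 & ~A3) = a + b − a·b on (0.4800, 0.2736) = 0.6223
  → value = 0.6223
Under bounded:
  ~A4 = 1 − 0.52 = 0.48
  ~A4 = 1 − 0.52 = 0.48
  ~A3 = 1 − 0.43 = 0.57
  ~A4 & ~A3 = max(0, a+b−1) on (0.48, 0.57) = 0.05
  ~A4 | (~A4 & ~A3) = min(1, a+b) on (0.48, 0.05) = 0.53
  → value = 0.5300
|0.6223 − 0.5300| = 0.092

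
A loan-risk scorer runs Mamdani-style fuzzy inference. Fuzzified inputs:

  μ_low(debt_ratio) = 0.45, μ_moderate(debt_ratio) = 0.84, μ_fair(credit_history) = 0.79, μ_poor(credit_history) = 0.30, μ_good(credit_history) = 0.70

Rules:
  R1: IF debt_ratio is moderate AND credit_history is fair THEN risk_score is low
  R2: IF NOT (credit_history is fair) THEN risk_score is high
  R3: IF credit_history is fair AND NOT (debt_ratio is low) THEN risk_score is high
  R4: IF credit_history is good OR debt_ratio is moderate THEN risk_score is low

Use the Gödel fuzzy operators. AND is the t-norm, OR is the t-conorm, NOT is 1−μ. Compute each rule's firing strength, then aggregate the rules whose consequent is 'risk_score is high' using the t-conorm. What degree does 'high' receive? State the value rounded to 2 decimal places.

0.55

R1: moderate=0.84, fair=0.79; AND[min(a, b)] → w = 0.79
R2: ¬fair=1−0.79=0.21 → w = 0.21
R3: fair=0.79, ¬low=1−0.45=0.55; AND[min(a, b)] → w = 0.55
R4: good=0.70, moderate=0.84; OR[max(a, b)] → w = 0.84
Rules with consequent 'high': {R2, R3} → strengths 0.21, 0.55
Aggregate via t-conorm [max(a, b)]: 0.55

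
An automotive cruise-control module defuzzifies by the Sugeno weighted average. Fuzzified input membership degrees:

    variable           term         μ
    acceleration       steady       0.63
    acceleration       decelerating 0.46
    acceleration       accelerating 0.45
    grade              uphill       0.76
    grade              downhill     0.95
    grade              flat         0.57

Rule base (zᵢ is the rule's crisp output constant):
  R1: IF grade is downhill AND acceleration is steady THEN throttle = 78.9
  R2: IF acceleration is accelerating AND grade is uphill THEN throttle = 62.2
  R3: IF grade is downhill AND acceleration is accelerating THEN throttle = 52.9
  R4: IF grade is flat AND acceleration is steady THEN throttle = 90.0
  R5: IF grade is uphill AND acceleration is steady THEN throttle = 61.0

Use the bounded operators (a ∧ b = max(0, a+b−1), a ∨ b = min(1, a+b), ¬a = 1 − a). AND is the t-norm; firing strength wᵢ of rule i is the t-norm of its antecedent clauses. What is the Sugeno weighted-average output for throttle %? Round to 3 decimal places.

R1 (z=78.9): downhill=0.95, steady=0.63; AND[max(0, a+b−1)] → w = 0.58
R2 (z=62.2): accelerating=0.45, uphill=0.76; AND[max(0, a+b−1)] → w = 0.21
R3 (z=52.9): downhill=0.95, accelerating=0.45; AND[max(0, a+b−1)] → w = 0.40
R4 (z=90.0): flat=0.57, steady=0.63; AND[max(0, a+b−1)] → w = 0.20
R5 (z=61.0): uphill=0.76, steady=0.63; AND[max(0, a+b−1)] → w = 0.39
Weighted average = (0.58·78.9 + 0.21·62.2 + 0.40·52.9 + 0.20·90.0 + 0.39·61.0) / (0.58 + 0.21 + 0.40 + 0.20 + 0.39)
  = 121.7740 / 1.7800 = 68.412

68.412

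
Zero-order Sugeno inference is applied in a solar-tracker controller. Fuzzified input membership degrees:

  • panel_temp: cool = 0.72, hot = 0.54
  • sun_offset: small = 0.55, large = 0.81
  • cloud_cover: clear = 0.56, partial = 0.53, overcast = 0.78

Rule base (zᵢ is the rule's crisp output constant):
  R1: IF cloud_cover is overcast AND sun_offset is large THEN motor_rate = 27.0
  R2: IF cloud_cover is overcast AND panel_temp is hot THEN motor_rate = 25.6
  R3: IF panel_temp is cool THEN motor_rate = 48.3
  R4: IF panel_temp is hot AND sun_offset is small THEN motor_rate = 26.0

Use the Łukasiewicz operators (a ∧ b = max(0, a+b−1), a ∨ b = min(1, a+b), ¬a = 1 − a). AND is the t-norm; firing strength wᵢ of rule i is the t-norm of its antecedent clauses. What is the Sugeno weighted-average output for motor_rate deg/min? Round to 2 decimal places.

R1 (z=27.0): overcast=0.78, large=0.81; AND[max(0, a+b−1)] → w = 0.59
R2 (z=25.6): overcast=0.78, hot=0.54; AND[max(0, a+b−1)] → w = 0.32
R3 (z=48.3): cool=0.72 → w = 0.72
R4 (z=26.0): hot=0.54, small=0.55; AND[max(0, a+b−1)] → w = 0.09
Weighted average = (0.59·27.0 + 0.32·25.6 + 0.72·48.3 + 0.09·26.0) / (0.59 + 0.32 + 0.72 + 0.09)
  = 61.2380 / 1.7200 = 35.60

35.60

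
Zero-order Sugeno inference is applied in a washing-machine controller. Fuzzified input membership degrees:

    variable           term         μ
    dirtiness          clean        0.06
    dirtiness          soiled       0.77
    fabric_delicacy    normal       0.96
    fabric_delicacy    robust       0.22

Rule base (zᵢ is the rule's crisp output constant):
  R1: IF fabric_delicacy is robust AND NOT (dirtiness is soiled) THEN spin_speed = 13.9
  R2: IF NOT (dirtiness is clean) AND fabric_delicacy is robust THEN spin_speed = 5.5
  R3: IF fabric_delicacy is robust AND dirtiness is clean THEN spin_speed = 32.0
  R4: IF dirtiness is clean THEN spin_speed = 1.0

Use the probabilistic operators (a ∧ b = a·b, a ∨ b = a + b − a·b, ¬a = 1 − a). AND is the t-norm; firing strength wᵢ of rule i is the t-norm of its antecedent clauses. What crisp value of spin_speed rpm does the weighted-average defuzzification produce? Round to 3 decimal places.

R1 (z=13.9): robust=0.22, ¬soiled=1−0.77=0.23; AND[a·b] → w = 0.0506
R2 (z=5.5): ¬clean=1−0.06=0.94, robust=0.22; AND[a·b] → w = 0.2068
R3 (z=32.0): robust=0.22, clean=0.06; AND[a·b] → w = 0.0132
R4 (z=1.0): clean=0.06 → w = 0.0600
Weighted average = (0.0506·13.9 + 0.2068·5.5 + 0.0132·32.0 + 0.0600·1.0) / (0.0506 + 0.2068 + 0.0132 + 0.0600)
  = 2.3231 / 0.3306 = 7.027

7.027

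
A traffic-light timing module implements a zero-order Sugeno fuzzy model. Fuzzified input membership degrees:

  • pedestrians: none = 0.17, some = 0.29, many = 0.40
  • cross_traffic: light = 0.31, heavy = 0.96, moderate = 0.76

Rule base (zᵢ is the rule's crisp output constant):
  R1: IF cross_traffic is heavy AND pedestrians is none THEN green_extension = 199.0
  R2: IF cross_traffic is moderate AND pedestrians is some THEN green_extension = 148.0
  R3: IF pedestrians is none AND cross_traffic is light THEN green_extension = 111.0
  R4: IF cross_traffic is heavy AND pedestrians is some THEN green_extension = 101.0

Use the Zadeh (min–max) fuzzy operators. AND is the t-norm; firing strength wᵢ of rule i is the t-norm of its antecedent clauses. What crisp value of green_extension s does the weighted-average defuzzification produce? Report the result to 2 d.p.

135.77

R1 (z=199.0): heavy=0.96, none=0.17; AND[min(a, b)] → w = 0.17
R2 (z=148.0): moderate=0.76, some=0.29; AND[min(a, b)] → w = 0.29
R3 (z=111.0): none=0.17, light=0.31; AND[min(a, b)] → w = 0.17
R4 (z=101.0): heavy=0.96, some=0.29; AND[min(a, b)] → w = 0.29
Weighted average = (0.17·199.0 + 0.29·148.0 + 0.17·111.0 + 0.29·101.0) / (0.17 + 0.29 + 0.17 + 0.29)
  = 124.9100 / 0.9200 = 135.77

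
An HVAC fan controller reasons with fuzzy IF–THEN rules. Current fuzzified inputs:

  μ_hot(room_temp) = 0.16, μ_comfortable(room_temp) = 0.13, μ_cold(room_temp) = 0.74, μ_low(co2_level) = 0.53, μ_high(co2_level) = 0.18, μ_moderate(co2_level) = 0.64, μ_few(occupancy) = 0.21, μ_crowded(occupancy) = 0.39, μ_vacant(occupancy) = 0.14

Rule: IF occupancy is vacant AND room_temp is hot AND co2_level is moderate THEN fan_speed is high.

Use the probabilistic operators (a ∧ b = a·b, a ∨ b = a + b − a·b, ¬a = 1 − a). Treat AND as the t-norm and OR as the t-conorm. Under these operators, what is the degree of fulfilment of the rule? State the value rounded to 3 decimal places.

0.014

firing strength: vacant=0.14, hot=0.16, moderate=0.64; AND[a·b] → w = 0.0143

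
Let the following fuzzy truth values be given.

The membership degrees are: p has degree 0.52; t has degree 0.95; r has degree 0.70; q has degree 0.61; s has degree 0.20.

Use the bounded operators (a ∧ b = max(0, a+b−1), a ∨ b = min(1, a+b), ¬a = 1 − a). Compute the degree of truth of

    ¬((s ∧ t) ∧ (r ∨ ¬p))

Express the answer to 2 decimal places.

0.85

s ∧ t = max(0, a+b−1) on (0.20, 0.95) = 0.15
¬p = 1 − 0.52 = 0.48
r ∨ ¬p = min(1, a+b) on (0.70, 0.48) = 1.00
(s ∧ t) ∧ (r ∨ ¬p) = max(0, a+b−1) on (0.15, 1.00) = 0.15
¬((s ∧ t) ∧ (r ∨ ¬p)) = 1 − 0.15 = 0.85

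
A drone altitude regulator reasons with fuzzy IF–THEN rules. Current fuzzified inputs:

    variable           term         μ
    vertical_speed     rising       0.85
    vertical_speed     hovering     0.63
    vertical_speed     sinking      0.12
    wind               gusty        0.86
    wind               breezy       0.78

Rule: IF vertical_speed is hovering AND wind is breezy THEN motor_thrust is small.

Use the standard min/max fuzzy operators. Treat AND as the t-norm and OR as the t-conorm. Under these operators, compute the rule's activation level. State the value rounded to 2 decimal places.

firing strength: hovering=0.63, breezy=0.78; AND[min(a, b)] → w = 0.63

0.63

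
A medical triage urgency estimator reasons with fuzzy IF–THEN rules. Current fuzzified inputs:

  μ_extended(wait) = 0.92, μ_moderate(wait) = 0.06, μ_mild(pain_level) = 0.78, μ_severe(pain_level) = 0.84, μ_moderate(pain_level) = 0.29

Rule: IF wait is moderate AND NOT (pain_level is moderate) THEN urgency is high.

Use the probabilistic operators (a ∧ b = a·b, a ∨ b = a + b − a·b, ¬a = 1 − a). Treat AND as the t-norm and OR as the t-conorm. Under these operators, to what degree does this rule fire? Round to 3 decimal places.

0.043

firing strength: moderate=0.06, ¬moderate=1−0.29=0.71; AND[a·b] → w = 0.0426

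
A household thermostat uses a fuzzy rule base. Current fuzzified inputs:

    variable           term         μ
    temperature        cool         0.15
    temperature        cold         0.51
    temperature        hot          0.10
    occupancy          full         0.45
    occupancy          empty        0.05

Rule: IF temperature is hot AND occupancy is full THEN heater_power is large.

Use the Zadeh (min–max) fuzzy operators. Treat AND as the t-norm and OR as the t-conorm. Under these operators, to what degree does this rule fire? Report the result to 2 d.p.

0.10

firing strength: hot=0.10, full=0.45; AND[min(a, b)] → w = 0.10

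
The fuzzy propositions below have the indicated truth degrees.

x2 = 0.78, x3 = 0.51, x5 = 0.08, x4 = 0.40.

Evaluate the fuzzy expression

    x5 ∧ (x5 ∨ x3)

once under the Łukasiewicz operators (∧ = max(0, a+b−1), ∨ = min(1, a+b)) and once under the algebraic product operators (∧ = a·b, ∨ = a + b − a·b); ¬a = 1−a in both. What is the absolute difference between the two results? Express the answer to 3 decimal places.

Under Łukasiewicz:
  x5 ∨ x3 = min(1, a+b) on (0.08, 0.51) = 0.59
  x5 ∧ (x5 ∨ x3) = max(0, a+b−1) on (0.08, 0.59) = 0.00
  → value = 0.0000
Under algebraic product:
  x5 ∨ x3 = a + b − a·b on (0.0800, 0.5100) = 0.5492
  x5 ∧ (x5 ∨ x3) = a·b on (0.0800, 0.5492) = 0.0439
  → value = 0.0439
|0.0000 − 0.0439| = 0.044

0.044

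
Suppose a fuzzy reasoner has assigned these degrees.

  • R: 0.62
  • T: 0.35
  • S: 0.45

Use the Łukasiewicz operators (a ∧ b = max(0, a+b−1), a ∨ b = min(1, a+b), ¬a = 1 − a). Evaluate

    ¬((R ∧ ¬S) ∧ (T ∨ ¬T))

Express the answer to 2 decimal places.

0.83

¬S = 1 − 0.45 = 0.55
R ∧ ¬S = max(0, a+b−1) on (0.62, 0.55) = 0.17
¬T = 1 − 0.35 = 0.65
T ∨ ¬T = min(1, a+b) on (0.35, 0.65) = 1.00
(R ∧ ¬S) ∧ (T ∨ ¬T) = max(0, a+b−1) on (0.17, 1.00) = 0.17
¬((R ∧ ¬S) ∧ (T ∨ ¬T)) = 1 − 0.17 = 0.83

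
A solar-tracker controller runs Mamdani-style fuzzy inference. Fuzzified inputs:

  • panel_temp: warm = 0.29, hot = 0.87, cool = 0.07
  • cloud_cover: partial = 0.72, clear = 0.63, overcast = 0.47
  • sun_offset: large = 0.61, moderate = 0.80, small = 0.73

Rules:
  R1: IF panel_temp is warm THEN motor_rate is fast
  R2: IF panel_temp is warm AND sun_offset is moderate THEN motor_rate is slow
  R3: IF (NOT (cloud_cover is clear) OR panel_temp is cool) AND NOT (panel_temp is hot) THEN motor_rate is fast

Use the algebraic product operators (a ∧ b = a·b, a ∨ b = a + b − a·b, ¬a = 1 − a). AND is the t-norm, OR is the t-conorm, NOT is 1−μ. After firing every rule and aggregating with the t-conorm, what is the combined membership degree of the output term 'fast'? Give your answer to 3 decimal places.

R1: warm=0.29 → w = 0.2900
R2: warm=0.29, moderate=0.80; AND[a·b] → w = 0.2320
R3: (¬clear=1−0.63=0.37 OR cool=0.07) = 0.4141; AND[a·b] with ¬hot=1−0.87=0.13 → w = 0.0538
Rules with consequent 'fast': {R1, R3} → strengths 0.2900, 0.0538
Aggregate via t-conorm [a + b − a·b]: 0.3282

0.328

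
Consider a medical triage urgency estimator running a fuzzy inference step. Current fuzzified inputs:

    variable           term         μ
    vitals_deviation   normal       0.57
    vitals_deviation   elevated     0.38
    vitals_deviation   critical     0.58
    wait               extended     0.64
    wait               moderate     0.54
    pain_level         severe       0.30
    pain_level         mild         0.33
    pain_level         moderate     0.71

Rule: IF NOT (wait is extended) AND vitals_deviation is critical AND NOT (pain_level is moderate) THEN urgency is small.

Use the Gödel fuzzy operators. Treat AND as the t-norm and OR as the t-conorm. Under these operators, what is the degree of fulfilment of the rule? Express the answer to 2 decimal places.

0.29

firing strength: ¬extended=1−0.64=0.36, critical=0.58, ¬moderate=1−0.71=0.29; AND[min(a, b)] → w = 0.29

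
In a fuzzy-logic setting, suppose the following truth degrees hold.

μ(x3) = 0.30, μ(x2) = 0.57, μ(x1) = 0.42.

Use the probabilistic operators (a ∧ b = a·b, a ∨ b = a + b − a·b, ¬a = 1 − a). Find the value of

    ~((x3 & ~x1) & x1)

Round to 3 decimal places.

~x1 = 1 − 0.4200 = 0.5800
x3 & ~x1 = a·b on (0.3000, 0.5800) = 0.1740
(x3 & ~x1) & x1 = a·b on (0.1740, 0.4200) = 0.0731
~((x3 & ~x1) & x1) = 1 − 0.0731 = 0.9269

0.927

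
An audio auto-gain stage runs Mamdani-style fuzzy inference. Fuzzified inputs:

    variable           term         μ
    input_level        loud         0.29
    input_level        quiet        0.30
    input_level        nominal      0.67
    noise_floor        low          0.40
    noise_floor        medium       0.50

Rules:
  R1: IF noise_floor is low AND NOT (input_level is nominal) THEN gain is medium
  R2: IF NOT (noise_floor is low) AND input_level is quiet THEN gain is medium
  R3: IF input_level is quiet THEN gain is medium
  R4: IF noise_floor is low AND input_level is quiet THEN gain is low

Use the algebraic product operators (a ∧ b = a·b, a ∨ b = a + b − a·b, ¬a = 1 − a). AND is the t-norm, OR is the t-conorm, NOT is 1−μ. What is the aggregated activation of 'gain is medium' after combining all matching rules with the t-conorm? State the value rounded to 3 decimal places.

0.502

R1: low=0.40, ¬nominal=1−0.67=0.33; AND[a·b] → w = 0.1320
R2: ¬low=1−0.40=0.60, quiet=0.30; AND[a·b] → w = 0.1800
R3: quiet=0.30 → w = 0.3000
R4: low=0.40, quiet=0.30; AND[a·b] → w = 0.1200
Rules with consequent 'medium': {R1, R2, R3} → strengths 0.1320, 0.1800, 0.3000
Aggregate via t-conorm [a + b − a·b]: 0.5018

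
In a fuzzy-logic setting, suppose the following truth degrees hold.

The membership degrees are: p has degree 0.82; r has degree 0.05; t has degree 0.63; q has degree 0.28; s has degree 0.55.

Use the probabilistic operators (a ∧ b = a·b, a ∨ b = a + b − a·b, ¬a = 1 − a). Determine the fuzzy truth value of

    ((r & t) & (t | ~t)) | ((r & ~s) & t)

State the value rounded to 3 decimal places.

0.038

r & t = a·b on (0.0500, 0.6300) = 0.0315
~t = 1 − 0.6300 = 0.3700
t | ~t = a + b − a·b on (0.6300, 0.3700) = 0.7669
(r & t) & (t | ~t) = a·b on (0.0315, 0.7669) = 0.0242
~s = 1 − 0.5500 = 0.4500
r & ~s = a·b on (0.0500, 0.4500) = 0.0225
(r & ~s) & t = a·b on (0.0225, 0.6300) = 0.0142
((r & t) & (t | ~t)) | ((r & ~s) & t) = a + b − a·b on (0.0242, 0.0142) = 0.0380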